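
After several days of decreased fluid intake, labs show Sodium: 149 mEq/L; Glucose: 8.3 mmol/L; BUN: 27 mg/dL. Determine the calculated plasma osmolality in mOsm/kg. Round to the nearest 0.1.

315.9 mOsm/kg

Calculated osmolality = 2·Na + glucose + BUN/2.8
= 2·149 + 8.3 + 27/2.8
= 298 + 8.30 + 9.64
= 315.94 mOsm/kg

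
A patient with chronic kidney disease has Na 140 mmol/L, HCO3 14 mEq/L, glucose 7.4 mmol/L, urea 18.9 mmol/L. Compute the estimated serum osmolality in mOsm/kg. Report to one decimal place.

Calculated osmolality = 2·Na + glucose + urea
= 2·140 + 7.4 + 18.9
= 280 + 7.40 + 18.90
= 306.3 mOsm/kg

306.3 mOsm/kg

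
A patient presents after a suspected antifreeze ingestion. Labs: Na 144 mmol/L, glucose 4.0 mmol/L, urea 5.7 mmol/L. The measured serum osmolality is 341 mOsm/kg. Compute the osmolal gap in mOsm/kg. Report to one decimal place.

43.3 mOsm/kg

Calculated osmolality = 2·Na + glucose + urea
= 2·144 + 4 + 5.7
= 288 + 4 + 5.70
= 297.7 mOsm/kg ≈ 297.7 mOsm/kg
Osmolar gap = measured − calculated = 341 − 297.7 = 43.3 mOsm/kg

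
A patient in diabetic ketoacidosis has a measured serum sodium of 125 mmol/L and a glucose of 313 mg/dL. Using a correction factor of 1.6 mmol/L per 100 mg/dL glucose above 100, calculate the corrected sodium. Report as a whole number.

128 mmol/L

Corrected Na = measured Na + 1.6 · (glucose − 100)/100
= 125 + 1.6 · (313 − 100)/100
= 125 + 3.4
= 128.4 mmol/L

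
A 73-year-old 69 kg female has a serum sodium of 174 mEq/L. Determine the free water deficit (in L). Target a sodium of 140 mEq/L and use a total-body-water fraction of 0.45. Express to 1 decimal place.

TBW = 0.45 · 69 = 31.05 L
Free water deficit = TBW · (Na/140 − 1)
= 31.05 · (174/140 − 1)
= 31.05 · 0.2429
= 7.54 L

7.5 L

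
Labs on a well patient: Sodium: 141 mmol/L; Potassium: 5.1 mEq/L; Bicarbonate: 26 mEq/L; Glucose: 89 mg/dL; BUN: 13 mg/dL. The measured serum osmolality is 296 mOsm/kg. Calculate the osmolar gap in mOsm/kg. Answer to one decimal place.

4.4 mOsm/kg

Calculated osmolality = 2·Na + glucose/18 + BUN/2.8
= 2·141 + 89/18 + 13/2.8
= 282 + 4.94 + 4.64
= 291.58 mOsm/kg ≈ 291.6 mOsm/kg
Osmolar gap = measured − calculated = 296 − 291.6 = 4.4 mOsm/kg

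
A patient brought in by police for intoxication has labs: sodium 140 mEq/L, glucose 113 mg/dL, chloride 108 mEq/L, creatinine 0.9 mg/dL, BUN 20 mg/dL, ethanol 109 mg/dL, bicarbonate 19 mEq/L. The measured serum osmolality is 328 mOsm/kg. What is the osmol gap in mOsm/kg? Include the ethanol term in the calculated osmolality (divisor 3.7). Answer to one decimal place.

Calculated osmolality = 2·Na + glucose/18 + BUN/2.8 + ethanol/3.7
= 2·140 + 113/18 + 20/2.8 + 109/3.7
= 280 + 6.28 + 7.14 + 29.46
= 322.88 mOsm/kg ≈ 322.9 mOsm/kg
Osmolar gap = measured − calculated = 328 − 322.9 = 5.1 mOsm/kg

5.1 mOsm/kg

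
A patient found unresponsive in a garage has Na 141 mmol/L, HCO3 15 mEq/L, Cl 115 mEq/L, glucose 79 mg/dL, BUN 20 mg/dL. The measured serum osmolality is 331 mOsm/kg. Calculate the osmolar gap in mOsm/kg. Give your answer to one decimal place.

Calculated osmolality = 2·Na + glucose/18 + BUN/2.8
= 2·141 + 79/18 + 20/2.8
= 282 + 4.39 + 7.14
= 293.53 mOsm/kg ≈ 293.5 mOsm/kg
Osmolar gap = measured − calculated = 331 − 293.5 = 37.5 mOsm/kg

37.5 mOsm/kg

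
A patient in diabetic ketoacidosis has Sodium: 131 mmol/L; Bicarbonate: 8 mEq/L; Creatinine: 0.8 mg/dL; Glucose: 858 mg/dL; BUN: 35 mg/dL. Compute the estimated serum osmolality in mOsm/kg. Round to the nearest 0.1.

322.2 mOsm/kg

Calculated osmolality = 2·Na + glucose/18 + BUN/2.8
= 2·131 + 858/18 + 35/2.8
= 262 + 47.67 + 12.50
= 322.17 mOsm/kg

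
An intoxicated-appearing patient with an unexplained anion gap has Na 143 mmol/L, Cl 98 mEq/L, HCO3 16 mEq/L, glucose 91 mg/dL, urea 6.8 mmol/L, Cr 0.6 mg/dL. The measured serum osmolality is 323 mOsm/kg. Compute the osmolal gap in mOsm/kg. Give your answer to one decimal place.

Calculated osmolality = 2·Na + glucose/18 + urea
= 2·143 + 91/18 + 6.8
= 286 + 5.06 + 6.80
= 297.86 mOsm/kg ≈ 297.9 mOsm/kg
Osmolar gap = measured − calculated = 323 − 297.9 = 25.1 mOsm/kg

25.1 mOsm/kg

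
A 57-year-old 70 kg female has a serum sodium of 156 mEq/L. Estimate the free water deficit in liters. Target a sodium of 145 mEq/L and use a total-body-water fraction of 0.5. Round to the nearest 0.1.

TBW = 0.5 · 70 = 35 L
Free water deficit = TBW · (Na/145 − 1)
= 35 · (156/145 − 1)
= 35 · 0.0759
= 2.66 L

2.7 L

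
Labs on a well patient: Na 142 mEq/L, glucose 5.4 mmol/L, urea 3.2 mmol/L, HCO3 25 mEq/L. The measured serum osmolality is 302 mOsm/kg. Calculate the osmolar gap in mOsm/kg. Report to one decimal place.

9.4 mOsm/kg

Calculated osmolality = 2·Na + glucose + urea
= 2·142 + 5.4 + 3.2
= 284 + 5.40 + 3.20
= 292.6 mOsm/kg ≈ 292.6 mOsm/kg
Osmolar gap = measured − calculated = 302 − 292.6 = 9.4 mOsm/kg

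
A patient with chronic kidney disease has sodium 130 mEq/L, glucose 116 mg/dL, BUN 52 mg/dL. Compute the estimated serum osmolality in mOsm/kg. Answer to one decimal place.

285.0 mOsm/kg

Calculated osmolality = 2·Na + glucose/18 + BUN/2.8
= 2·130 + 116/18 + 52/2.8
= 260 + 6.44 + 18.57
= 285.01 mOsm/kg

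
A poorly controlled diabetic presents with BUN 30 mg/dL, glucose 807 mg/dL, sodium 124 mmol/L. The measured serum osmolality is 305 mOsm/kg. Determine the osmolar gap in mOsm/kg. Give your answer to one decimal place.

Calculated osmolality = 2·Na + glucose/18 + BUN/2.8
= 2·124 + 807/18 + 30/2.8
= 248 + 44.83 + 10.71
= 303.54 mOsm/kg ≈ 303.5 mOsm/kg
Osmolar gap = measured − calculated = 305 − 303.5 = 1.5 mOsm/kg

1.5 mOsm/kg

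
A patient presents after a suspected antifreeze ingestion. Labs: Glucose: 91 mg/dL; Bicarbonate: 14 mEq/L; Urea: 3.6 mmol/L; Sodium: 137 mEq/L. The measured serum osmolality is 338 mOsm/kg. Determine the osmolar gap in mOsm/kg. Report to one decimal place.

55.3 mOsm/kg

Calculated osmolality = 2·Na + glucose/18 + urea
= 2·137 + 91/18 + 3.6
= 274 + 5.06 + 3.60
= 282.66 mOsm/kg ≈ 282.7 mOsm/kg
Osmolar gap = measured − calculated = 338 − 282.7 = 55.3 mOsm/kg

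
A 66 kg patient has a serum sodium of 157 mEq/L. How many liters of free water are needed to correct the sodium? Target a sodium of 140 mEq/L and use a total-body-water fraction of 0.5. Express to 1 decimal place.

4.0 L

TBW = 0.5 · 66 = 33 L
Free water deficit = TBW · (Na/140 − 1)
= 33 · (157/140 − 1)
= 33 · 0.1214
= 4.01 L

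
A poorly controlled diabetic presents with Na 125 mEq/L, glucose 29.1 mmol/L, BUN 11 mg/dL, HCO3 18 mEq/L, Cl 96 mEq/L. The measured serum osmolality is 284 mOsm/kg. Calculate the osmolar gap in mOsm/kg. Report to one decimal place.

1.0 mOsm/kg

Calculated osmolality = 2·Na + glucose + BUN/2.8
= 2·125 + 29.1 + 11/2.8
= 250 + 29.10 + 3.93
= 283.03 mOsm/kg ≈ 283.0 mOsm/kg
Osmolar gap = measured − calculated = 284 − 283.0 = 1.0 mOsm/kg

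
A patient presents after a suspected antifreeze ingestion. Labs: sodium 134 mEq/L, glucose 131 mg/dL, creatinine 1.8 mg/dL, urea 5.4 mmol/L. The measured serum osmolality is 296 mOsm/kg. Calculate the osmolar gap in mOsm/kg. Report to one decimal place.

15.3 mOsm/kg

Calculated osmolality = 2·Na + glucose/18 + urea
= 2·134 + 131/18 + 5.4
= 268 + 7.28 + 5.40
= 280.68 mOsm/kg ≈ 280.7 mOsm/kg
Osmolar gap = measured − calculated = 296 − 280.7 = 15.3 mOsm/kg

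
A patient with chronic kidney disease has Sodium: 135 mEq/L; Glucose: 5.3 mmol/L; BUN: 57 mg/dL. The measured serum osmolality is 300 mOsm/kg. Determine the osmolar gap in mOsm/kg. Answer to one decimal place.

4.3 mOsm/kg

Calculated osmolality = 2·Na + glucose + BUN/2.8
= 2·135 + 5.3 + 57/2.8
= 270 + 5.30 + 20.36
= 295.66 mOsm/kg ≈ 295.7 mOsm/kg
Osmolar gap = measured − calculated = 300 − 295.7 = 4.3 mOsm/kg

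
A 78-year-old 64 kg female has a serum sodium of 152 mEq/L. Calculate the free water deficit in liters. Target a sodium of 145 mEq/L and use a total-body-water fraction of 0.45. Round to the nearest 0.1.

TBW = 0.45 · 64 = 28.8 L
Free water deficit = TBW · (Na/145 − 1)
= 28.8 · (152/145 − 1)
= 28.8 · 0.0483
= 1.39 L

1.4 L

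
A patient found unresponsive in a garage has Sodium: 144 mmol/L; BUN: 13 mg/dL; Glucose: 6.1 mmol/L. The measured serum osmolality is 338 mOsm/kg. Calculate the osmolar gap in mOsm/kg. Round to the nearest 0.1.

Calculated osmolality = 2·Na + glucose + BUN/2.8
= 2·144 + 6.1 + 13/2.8
= 288 + 6.10 + 4.64
= 298.74 mOsm/kg ≈ 298.7 mOsm/kg
Osmolar gap = measured − calculated = 338 − 298.7 = 39.3 mOsm/kg

39.3 mOsm/kg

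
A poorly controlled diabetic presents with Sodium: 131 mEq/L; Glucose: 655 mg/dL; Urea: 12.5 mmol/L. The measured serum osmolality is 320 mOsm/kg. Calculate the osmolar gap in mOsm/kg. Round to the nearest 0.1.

Calculated osmolality = 2·Na + glucose/18 + urea
= 2·131 + 655/18 + 12.5
= 262 + 36.39 + 12.50
= 310.89 mOsm/kg ≈ 310.9 mOsm/kg
Osmolar gap = measured − calculated = 320 − 310.9 = 9.1 mOsm/kg

9.1 mOsm/kg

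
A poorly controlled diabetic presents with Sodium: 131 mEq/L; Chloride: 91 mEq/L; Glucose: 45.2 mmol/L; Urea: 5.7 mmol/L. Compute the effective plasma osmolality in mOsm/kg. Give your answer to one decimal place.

Effective osmolality excludes urea (freely permeant across cell membranes):
2·Na + glucose
= 2·131 + 45.2
= 262 + 45.2
= 307.2 mOsm/kg

307.2 mOsm/kg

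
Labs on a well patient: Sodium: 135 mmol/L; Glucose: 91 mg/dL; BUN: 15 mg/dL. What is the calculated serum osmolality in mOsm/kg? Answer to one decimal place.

280.4 mOsm/kg

Calculated osmolality = 2·Na + glucose/18 + BUN/2.8
= 2·135 + 91/18 + 15/2.8
= 270 + 5.06 + 5.36
= 280.42 mOsm/kg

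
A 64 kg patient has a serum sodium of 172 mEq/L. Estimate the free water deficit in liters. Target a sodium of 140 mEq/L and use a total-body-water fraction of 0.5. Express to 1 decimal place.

7.3 L

TBW = 0.5 · 64 = 32 L
Free water deficit = TBW · (Na/140 − 1)
= 32 · (172/140 − 1)
= 32 · 0.2286
= 7.32 L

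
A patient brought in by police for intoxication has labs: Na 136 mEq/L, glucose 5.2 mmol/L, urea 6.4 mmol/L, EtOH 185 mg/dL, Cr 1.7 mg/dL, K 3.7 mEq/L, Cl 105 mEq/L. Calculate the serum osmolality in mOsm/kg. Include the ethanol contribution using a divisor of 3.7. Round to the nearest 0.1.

Calculated osmolality = 2·Na + glucose + urea + ethanol/3.7
= 2·136 + 5.2 + 6.4 + 185/3.7
= 272 + 5.20 + 6.40 + 50
= 333.6 mOsm/kg

333.6 mOsm/kg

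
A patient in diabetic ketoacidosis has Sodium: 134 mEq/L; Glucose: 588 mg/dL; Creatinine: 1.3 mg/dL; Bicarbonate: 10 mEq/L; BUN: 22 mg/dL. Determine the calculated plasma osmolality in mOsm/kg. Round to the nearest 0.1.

Calculated osmolality = 2·Na + glucose/18 + BUN/2.8
= 2·134 + 588/18 + 22/2.8
= 268 + 32.67 + 7.86
= 308.53 mOsm/kg

308.5 mOsm/kg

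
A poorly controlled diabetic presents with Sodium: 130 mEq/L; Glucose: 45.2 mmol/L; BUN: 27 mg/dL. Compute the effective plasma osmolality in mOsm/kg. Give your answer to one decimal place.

305.2 mOsm/kg

Effective osmolality excludes urea (freely permeant across cell membranes):
2·Na + glucose
= 2·130 + 45.2
= 260 + 45.2
= 305.2 mOsm/kg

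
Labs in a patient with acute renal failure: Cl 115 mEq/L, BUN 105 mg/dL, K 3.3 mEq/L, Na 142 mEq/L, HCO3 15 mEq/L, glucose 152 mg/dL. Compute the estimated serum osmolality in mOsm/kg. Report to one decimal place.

329.9 mOsm/kg

Calculated osmolality = 2·Na + glucose/18 + BUN/2.8
= 2·142 + 152/18 + 105/2.8
= 284 + 8.44 + 37.50
= 329.94 mOsm/kg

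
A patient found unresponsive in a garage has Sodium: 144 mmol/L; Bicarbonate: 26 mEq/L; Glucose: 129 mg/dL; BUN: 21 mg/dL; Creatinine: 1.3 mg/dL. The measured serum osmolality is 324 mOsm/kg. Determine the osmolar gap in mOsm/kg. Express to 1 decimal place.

Calculated osmolality = 2·Na + glucose/18 + BUN/2.8
= 2·144 + 129/18 + 21/2.8
= 288 + 7.17 + 7.50
= 302.67 mOsm/kg ≈ 302.7 mOsm/kg
Osmolar gap = measured − calculated = 324 − 302.7 = 21.3 mOsm/kg

21.3 mOsm/kg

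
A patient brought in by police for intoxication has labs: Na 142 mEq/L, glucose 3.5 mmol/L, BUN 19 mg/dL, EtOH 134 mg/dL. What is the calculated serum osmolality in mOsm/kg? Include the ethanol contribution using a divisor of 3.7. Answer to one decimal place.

330.5 mOsm/kg

Calculated osmolality = 2·Na + glucose + BUN/2.8 + ethanol/3.7
= 2·142 + 3.5 + 19/2.8 + 134/3.7
= 284 + 3.50 + 6.79 + 36.22
= 330.51 mOsm/kg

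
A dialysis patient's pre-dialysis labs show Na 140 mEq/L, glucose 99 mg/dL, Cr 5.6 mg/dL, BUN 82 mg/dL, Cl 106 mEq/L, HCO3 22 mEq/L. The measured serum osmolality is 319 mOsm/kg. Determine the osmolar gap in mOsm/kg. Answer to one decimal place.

Calculated osmolality = 2·Na + glucose/18 + BUN/2.8
= 2·140 + 99/18 + 82/2.8
= 280 + 5.50 + 29.29
= 314.79 mOsm/kg ≈ 314.8 mOsm/kg
Osmolar gap = measured − calculated = 319 − 314.8 = 4.2 mOsm/kg

4.2 mOsm/kg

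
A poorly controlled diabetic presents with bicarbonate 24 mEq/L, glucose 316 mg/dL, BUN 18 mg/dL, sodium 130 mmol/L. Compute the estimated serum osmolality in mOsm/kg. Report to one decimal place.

284.0 mOsm/kg

Calculated osmolality = 2·Na + glucose/18 + BUN/2.8
= 2·130 + 316/18 + 18/2.8
= 260 + 17.56 + 6.43
= 283.99 mOsm/kg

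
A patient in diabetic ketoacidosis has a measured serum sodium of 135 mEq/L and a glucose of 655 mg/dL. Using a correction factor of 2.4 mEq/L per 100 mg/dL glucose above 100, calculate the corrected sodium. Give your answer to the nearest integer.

148 mEq/L

Corrected Na = measured Na + 2.4 · (glucose − 100)/100
= 135 + 2.4 · (655 − 100)/100
= 135 + 13.3
= 148.3 mEq/L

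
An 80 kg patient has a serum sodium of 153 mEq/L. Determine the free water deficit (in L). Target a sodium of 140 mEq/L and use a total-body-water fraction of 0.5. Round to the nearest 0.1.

TBW = 0.5 · 80 = 40 L
Free water deficit = TBW · (Na/140 − 1)
= 40 · (153/140 − 1)
= 40 · 0.0929
= 3.72 L

3.7 L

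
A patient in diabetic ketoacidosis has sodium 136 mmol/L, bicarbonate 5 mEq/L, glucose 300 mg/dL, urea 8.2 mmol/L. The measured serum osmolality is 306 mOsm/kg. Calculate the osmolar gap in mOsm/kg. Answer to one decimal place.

Calculated osmolality = 2·Na + glucose/18 + urea
= 2·136 + 300/18 + 8.2
= 272 + 16.67 + 8.20
= 296.87 mOsm/kg ≈ 296.9 mOsm/kg
Osmolar gap = measured − calculated = 306 − 296.9 = 9.1 mOsm/kg

9.1 mOsm/kg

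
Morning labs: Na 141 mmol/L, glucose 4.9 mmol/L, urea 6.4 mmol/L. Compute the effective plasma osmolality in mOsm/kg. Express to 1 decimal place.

286.9 mOsm/kg

Effective osmolality excludes urea (freely permeant across cell membranes):
2·Na + glucose
= 2·141 + 4.9
= 282 + 4.9
= 286.9 mOsm/kg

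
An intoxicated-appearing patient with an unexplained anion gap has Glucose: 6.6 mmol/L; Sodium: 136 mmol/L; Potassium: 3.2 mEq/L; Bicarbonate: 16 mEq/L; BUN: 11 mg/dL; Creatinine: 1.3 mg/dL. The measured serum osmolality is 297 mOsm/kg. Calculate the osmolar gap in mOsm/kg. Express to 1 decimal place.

Calculated osmolality = 2·Na + glucose + BUN/2.8
= 2·136 + 6.6 + 11/2.8
= 272 + 6.60 + 3.93
= 282.53 mOsm/kg ≈ 282.5 mOsm/kg
Osmolar gap = measured − calculated = 297 − 282.5 = 14.5 mOsm/kg

14.5 mOsm/kg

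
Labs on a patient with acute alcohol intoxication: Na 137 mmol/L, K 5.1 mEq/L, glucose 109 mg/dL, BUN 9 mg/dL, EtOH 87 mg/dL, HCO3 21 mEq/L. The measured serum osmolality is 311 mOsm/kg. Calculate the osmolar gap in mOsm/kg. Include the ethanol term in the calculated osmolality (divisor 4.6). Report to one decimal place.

Calculated osmolality = 2·Na + glucose/18 + BUN/2.8 + ethanol/4.6
= 2·137 + 109/18 + 9/2.8 + 87/4.6
= 274 + 6.06 + 3.21 + 18.91
= 302.18 mOsm/kg ≈ 302.2 mOsm/kg
Osmolar gap = measured − calculated = 311 − 302.2 = 8.8 mOsm/kg

8.8 mOsm/kg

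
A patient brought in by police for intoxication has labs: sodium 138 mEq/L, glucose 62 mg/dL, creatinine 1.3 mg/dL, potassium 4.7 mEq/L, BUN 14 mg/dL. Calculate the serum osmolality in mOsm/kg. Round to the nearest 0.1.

Calculated osmolality = 2·Na + glucose/18 + BUN/2.8
= 2·138 + 62/18 + 14/2.8
= 276 + 3.44 + 5
= 284.44 mOsm/kg

284.4 mOsm/kg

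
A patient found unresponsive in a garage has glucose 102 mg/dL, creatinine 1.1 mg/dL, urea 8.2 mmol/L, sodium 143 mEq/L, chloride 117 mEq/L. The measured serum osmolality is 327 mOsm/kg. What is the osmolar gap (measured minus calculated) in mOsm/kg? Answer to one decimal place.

Calculated osmolality = 2·Na + glucose/18 + urea
= 2·143 + 102/18 + 8.2
= 286 + 5.67 + 8.20
= 299.87 mOsm/kg ≈ 299.9 mOsm/kg
Osmolar gap = measured − calculated = 327 − 299.9 = 27.1 mOsm/kg

27.1 mOsm/kg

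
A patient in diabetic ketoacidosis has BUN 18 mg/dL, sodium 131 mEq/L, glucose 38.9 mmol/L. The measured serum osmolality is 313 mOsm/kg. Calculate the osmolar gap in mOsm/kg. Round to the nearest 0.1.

5.7 mOsm/kg

Calculated osmolality = 2·Na + glucose + BUN/2.8
= 2·131 + 38.9 + 18/2.8
= 262 + 38.90 + 6.43
= 307.33 mOsm/kg ≈ 307.3 mOsm/kg
Osmolar gap = measured − calculated = 313 − 307.3 = 5.7 mOsm/kg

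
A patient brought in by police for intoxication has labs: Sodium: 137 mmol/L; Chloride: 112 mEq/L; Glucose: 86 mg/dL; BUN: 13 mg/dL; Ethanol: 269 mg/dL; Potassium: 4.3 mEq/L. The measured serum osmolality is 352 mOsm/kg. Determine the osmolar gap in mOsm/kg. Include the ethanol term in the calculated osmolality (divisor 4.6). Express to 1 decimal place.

10.1 mOsm/kg

Calculated osmolality = 2·Na + glucose/18 + BUN/2.8 + ethanol/4.6
= 2·137 + 86/18 + 13/2.8 + 269/4.6
= 274 + 4.78 + 4.64 + 58.48
= 341.9 mOsm/kg ≈ 341.9 mOsm/kg
Osmolar gap = measured − calculated = 352 − 341.9 = 10.1 mOsm/kg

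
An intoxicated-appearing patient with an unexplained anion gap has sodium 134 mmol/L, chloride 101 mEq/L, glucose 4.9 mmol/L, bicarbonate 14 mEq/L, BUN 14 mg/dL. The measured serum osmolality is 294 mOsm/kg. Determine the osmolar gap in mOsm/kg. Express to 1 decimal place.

16.1 mOsm/kg

Calculated osmolality = 2·Na + glucose + BUN/2.8
= 2·134 + 4.9 + 14/2.8
= 268 + 4.90 + 5
= 277.9 mOsm/kg ≈ 277.9 mOsm/kg
Osmolar gap = measured − calculated = 294 − 277.9 = 16.1 mOsm/kg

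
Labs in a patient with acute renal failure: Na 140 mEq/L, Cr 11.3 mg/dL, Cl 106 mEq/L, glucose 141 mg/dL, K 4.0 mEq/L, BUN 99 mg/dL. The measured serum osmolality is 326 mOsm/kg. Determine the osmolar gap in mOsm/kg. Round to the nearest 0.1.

2.8 mOsm/kg

Calculated osmolality = 2·Na + glucose/18 + BUN/2.8
= 2·140 + 141/18 + 99/2.8
= 280 + 7.83 + 35.36
= 323.19 mOsm/kg ≈ 323.2 mOsm/kg
Osmolar gap = measured − calculated = 326 − 323.2 = 2.8 mOsm/kg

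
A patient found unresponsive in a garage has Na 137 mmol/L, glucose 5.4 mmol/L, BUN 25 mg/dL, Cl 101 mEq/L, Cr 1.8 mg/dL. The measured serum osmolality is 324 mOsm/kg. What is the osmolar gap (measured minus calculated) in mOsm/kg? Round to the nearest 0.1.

35.7 mOsm/kg

Calculated osmolality = 2·Na + glucose + BUN/2.8
= 2·137 + 5.4 + 25/2.8
= 274 + 5.40 + 8.93
= 288.33 mOsm/kg ≈ 288.3 mOsm/kg
Osmolar gap = measured − calculated = 324 − 288.3 = 35.7 mOsm/kg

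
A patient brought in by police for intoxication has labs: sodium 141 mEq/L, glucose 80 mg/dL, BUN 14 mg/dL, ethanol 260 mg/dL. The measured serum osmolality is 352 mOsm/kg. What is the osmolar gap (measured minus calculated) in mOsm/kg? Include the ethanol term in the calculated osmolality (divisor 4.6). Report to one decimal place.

Calculated osmolality = 2·Na + glucose/18 + BUN/2.8 + ethanol/4.6
= 2·141 + 80/18 + 14/2.8 + 260/4.6
= 282 + 4.44 + 5 + 56.52
= 347.96 mOsm/kg ≈ 348.0 mOsm/kg
Osmolar gap = measured − calculated = 352 − 348.0 = 4.0 mOsm/kg

4.0 mOsm/kg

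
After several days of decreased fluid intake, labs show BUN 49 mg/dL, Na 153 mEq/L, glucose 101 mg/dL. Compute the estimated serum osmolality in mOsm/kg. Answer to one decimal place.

329.1 mOsm/kg

Calculated osmolality = 2·Na + glucose/18 + BUN/2.8
= 2·153 + 101/18 + 49/2.8
= 306 + 5.61 + 17.50
= 329.11 mOsm/kg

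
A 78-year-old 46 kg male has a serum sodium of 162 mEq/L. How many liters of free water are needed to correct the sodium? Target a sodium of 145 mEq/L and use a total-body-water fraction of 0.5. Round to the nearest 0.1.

2.7 L

TBW = 0.5 · 46 = 23 L
Free water deficit = TBW · (Na/145 − 1)
= 23 · (162/145 − 1)
= 23 · 0.1172
= 2.7 L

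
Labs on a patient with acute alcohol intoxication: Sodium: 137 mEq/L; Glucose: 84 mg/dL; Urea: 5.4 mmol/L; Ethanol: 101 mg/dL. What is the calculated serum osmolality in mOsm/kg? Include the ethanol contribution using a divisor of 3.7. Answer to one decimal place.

311.4 mOsm/kg

Calculated osmolality = 2·Na + glucose/18 + urea + ethanol/3.7
= 2·137 + 84/18 + 5.4 + 101/3.7
= 274 + 4.67 + 5.40 + 27.30
= 311.37 mOsm/kg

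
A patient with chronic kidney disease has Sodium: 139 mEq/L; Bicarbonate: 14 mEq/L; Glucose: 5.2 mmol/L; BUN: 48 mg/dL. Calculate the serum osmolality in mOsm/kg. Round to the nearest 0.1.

300.3 mOsm/kg

Calculated osmolality = 2·Na + glucose + BUN/2.8
= 2·139 + 5.2 + 48/2.8
= 278 + 5.20 + 17.14
= 300.34 mOsm/kg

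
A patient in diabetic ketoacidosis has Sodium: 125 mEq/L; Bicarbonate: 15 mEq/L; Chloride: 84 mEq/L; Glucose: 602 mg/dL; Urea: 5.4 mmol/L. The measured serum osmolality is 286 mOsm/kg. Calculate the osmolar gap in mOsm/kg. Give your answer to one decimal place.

-2.8 mOsm/kg

Calculated osmolality = 2·Na + glucose/18 + urea
= 2·125 + 602/18 + 5.4
= 250 + 33.44 + 5.40
= 288.84 mOsm/kg ≈ 288.8 mOsm/kg
Osmolar gap = measured − calculated = 286 − 288.8 = -2.8 mOsm/kg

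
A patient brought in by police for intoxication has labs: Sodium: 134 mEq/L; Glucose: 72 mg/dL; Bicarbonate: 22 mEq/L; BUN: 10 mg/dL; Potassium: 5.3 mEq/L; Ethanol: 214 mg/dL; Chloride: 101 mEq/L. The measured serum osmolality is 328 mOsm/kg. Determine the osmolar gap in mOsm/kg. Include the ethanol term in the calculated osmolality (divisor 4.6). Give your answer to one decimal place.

5.9 mOsm/kg

Calculated osmolality = 2·Na + glucose/18 + BUN/2.8 + ethanol/4.6
= 2·134 + 72/18 + 10/2.8 + 214/4.6
= 268 + 4 + 3.57 + 46.52
= 322.09 mOsm/kg ≈ 322.1 mOsm/kg
Osmolar gap = measured − calculated = 328 − 322.1 = 5.9 mOsm/kg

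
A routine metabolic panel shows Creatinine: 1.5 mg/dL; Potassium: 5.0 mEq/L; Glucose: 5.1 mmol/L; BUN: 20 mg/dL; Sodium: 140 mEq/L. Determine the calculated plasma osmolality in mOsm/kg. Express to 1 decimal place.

Calculated osmolality = 2·Na + glucose + BUN/2.8
= 2·140 + 5.1 + 20/2.8
= 280 + 5.10 + 7.14
= 292.24 mOsm/kg

292.2 mOsm/kg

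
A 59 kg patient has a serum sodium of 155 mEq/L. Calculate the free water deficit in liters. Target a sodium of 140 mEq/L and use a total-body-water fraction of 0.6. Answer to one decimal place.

3.8 L

TBW = 0.6 · 59 = 35.4 L
Free water deficit = TBW · (Na/140 − 1)
= 35.4 · (155/140 − 1)
= 35.4 · 0.1071
= 3.79 L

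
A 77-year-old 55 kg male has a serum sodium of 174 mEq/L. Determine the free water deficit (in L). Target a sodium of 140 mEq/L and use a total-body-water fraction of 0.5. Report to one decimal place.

6.7 L

TBW = 0.5 · 55 = 27.5 L
Free water deficit = TBW · (Na/140 − 1)
= 27.5 · (174/140 − 1)
= 27.5 · 0.2429
= 6.68 L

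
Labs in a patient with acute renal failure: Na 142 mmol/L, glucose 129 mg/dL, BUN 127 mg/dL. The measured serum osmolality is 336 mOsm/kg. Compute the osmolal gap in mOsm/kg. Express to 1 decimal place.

-0.5 mOsm/kg

Calculated osmolality = 2·Na + glucose/18 + BUN/2.8
= 2·142 + 129/18 + 127/2.8
= 284 + 7.17 + 45.36
= 336.53 mOsm/kg ≈ 336.5 mOsm/kg
Osmolar gap = measured − calculated = 336 − 336.5 = -0.5 mOsm/kg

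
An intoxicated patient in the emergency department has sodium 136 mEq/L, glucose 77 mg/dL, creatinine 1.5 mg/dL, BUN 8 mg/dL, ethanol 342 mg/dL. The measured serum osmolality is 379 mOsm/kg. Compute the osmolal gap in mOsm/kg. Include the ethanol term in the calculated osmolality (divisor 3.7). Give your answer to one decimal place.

7.4 mOsm/kg

Calculated osmolality = 2·Na + glucose/18 + BUN/2.8 + ethanol/3.7
= 2·136 + 77/18 + 8/2.8 + 342/3.7
= 272 + 4.28 + 2.86 + 92.43
= 371.57 mOsm/kg ≈ 371.6 mOsm/kg
Osmolar gap = measured − calculated = 379 − 371.6 = 7.4 mOsm/kg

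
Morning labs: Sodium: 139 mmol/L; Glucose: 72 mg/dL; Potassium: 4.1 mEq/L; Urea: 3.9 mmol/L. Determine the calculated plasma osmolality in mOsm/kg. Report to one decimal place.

285.9 mOsm/kg

Calculated osmolality = 2·Na + glucose/18 + urea
= 2·139 + 72/18 + 3.9
= 278 + 4 + 3.90
= 285.9 mOsm/kg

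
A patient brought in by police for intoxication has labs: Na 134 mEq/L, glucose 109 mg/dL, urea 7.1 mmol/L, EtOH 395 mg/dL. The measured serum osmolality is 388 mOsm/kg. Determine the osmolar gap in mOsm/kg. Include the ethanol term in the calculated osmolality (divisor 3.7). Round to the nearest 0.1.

Calculated osmolality = 2·Na + glucose/18 + urea + ethanol/3.7
= 2·134 + 109/18 + 7.1 + 395/3.7
= 268 + 6.06 + 7.10 + 106.76
= 387.92 mOsm/kg ≈ 387.9 mOsm/kg
Osmolar gap = measured − calculated = 388 − 387.9 = 0.1 mOsm/kg

0.1 mOsm/kg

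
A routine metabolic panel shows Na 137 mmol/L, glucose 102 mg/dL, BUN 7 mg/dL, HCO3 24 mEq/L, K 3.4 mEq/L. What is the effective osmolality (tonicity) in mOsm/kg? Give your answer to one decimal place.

Effective osmolality excludes urea (freely permeant across cell membranes):
2·Na + glucose/18
= 2·137 + 102/18
= 274 + 5.67
= 279.67 mOsm/kg

279.7 mOsm/kg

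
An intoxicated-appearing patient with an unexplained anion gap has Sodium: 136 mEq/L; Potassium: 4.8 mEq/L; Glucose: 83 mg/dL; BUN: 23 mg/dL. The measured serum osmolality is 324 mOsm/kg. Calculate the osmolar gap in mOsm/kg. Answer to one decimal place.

39.2 mOsm/kg

Calculated osmolality = 2·Na + glucose/18 + BUN/2.8
= 2·136 + 83/18 + 23/2.8
= 272 + 4.61 + 8.21
= 284.82 mOsm/kg ≈ 284.8 mOsm/kg
Osmolar gap = measured − calculated = 324 − 284.8 = 39.2 mOsm/kg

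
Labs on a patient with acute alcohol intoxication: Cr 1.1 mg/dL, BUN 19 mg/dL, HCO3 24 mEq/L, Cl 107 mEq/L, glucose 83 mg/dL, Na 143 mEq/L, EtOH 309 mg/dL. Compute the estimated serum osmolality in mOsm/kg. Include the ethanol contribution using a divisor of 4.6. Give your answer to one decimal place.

364.6 mOsm/kg

Calculated osmolality = 2·Na + glucose/18 + BUN/2.8 + ethanol/4.6
= 2·143 + 83/18 + 19/2.8 + 309/4.6
= 286 + 4.61 + 6.79 + 67.17
= 364.57 mOsm/kg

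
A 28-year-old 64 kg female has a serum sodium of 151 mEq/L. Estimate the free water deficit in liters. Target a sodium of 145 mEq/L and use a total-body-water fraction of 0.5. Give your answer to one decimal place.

TBW = 0.5 · 64 = 32 L
Free water deficit = TBW · (Na/145 − 1)
= 32 · (151/145 − 1)
= 32 · 0.0414
= 1.32 L

1.3 L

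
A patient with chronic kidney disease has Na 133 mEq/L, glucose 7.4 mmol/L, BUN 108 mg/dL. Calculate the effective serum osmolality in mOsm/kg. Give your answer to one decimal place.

Effective osmolality excludes urea (freely permeant across cell membranes):
2·Na + glucose
= 2·133 + 7.4
= 266 + 7.4
= 273.4 mOsm/kg

273.4 mOsm/kg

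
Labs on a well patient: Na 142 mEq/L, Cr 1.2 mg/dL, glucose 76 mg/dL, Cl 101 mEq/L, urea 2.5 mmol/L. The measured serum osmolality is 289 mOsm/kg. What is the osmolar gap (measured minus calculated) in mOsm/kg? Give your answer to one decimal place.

-1.7 mOsm/kg

Calculated osmolality = 2·Na + glucose/18 + urea
= 2·142 + 76/18 + 2.5
= 284 + 4.22 + 2.50
= 290.72 mOsm/kg ≈ 290.7 mOsm/kg
Osmolar gap = measured − calculated = 289 − 290.7 = -1.7 mOsm/kg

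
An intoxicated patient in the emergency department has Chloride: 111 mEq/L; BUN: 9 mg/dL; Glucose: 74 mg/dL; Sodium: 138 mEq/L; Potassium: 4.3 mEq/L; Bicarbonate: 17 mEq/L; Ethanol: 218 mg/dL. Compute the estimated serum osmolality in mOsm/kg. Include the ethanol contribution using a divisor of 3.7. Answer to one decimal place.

Calculated osmolality = 2·Na + glucose/18 + BUN/2.8 + ethanol/3.7
= 2·138 + 74/18 + 9/2.8 + 218/3.7
= 276 + 4.11 + 3.21 + 58.92
= 342.24 mOsm/kg

342.2 mOsm/kg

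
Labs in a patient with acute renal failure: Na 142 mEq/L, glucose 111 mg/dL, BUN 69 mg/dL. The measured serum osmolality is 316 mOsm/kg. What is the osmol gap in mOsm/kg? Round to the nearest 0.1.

Calculated osmolality = 2·Na + glucose/18 + BUN/2.8
= 2·142 + 111/18 + 69/2.8
= 284 + 6.17 + 24.64
= 314.81 mOsm/kg ≈ 314.8 mOsm/kg
Osmolar gap = measured − calculated = 316 − 314.8 = 1.2 mOsm/kg

1.2 mOsm/kg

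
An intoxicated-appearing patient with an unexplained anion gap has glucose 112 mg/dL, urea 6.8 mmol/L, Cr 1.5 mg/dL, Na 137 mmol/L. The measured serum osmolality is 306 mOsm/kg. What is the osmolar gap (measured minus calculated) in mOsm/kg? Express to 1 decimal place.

19.0 mOsm/kg

Calculated osmolality = 2·Na + glucose/18 + urea
= 2·137 + 112/18 + 6.8
= 274 + 6.22 + 6.80
= 287.02 mOsm/kg ≈ 287.0 mOsm/kg
Osmolar gap = measured − calculated = 306 − 287.0 = 19.0 mOsm/kg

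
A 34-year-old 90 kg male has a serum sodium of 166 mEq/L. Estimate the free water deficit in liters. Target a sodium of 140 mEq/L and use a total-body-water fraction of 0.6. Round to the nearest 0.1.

TBW = 0.6 · 90 = 54 L
Free water deficit = TBW · (Na/140 − 1)
= 54 · (166/140 − 1)
= 54 · 0.1857
= 10.03 L

10.0 L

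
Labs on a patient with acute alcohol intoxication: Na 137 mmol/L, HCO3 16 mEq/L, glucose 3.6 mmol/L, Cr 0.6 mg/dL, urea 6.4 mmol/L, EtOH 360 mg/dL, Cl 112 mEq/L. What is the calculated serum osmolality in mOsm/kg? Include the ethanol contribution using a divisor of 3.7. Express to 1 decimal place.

381.3 mOsm/kg

Calculated osmolality = 2·Na + glucose + urea + ethanol/3.7
= 2·137 + 3.6 + 6.4 + 360/3.7
= 274 + 3.60 + 6.40 + 97.30
= 381.3 mOsm/kg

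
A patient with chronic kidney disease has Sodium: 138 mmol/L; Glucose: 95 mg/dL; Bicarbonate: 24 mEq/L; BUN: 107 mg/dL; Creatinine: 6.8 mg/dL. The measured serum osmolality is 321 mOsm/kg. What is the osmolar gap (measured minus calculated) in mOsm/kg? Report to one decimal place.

Calculated osmolality = 2·Na + glucose/18 + BUN/2.8
= 2·138 + 95/18 + 107/2.8
= 276 + 5.28 + 38.21
= 319.49 mOsm/kg ≈ 319.5 mOsm/kg
Osmolar gap = measured − calculated = 321 − 319.5 = 1.5 mOsm/kg

1.5 mOsm/kg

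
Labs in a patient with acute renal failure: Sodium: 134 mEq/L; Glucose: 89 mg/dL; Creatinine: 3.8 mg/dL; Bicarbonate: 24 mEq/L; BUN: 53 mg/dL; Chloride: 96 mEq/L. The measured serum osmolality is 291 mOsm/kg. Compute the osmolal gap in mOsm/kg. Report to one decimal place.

-0.9 mOsm/kg

Calculated osmolality = 2·Na + glucose/18 + BUN/2.8
= 2·134 + 89/18 + 53/2.8
= 268 + 4.94 + 18.93
= 291.87 mOsm/kg ≈ 291.9 mOsm/kg
Osmolar gap = measured − calculated = 291 − 291.9 = -0.9 mOsm/kg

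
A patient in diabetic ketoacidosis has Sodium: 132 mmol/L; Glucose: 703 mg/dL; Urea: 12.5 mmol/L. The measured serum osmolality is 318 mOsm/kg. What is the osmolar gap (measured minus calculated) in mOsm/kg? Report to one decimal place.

Calculated osmolality = 2·Na + glucose/18 + urea
= 2·132 + 703/18 + 12.5
= 264 + 39.06 + 12.50
= 315.56 mOsm/kg ≈ 315.6 mOsm/kg
Osmolar gap = measured − calculated = 318 − 315.6 = 2.4 mOsm/kg

2.4 mOsm/kg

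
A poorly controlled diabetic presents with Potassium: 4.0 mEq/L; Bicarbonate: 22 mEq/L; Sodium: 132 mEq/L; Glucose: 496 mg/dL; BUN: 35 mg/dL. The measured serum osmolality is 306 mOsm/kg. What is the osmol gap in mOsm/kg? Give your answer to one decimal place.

Calculated osmolality = 2·Na + glucose/18 + BUN/2.8
= 2·132 + 496/18 + 35/2.8
= 264 + 27.56 + 12.50
= 304.06 mOsm/kg ≈ 304.1 mOsm/kg
Osmolar gap = measured − calculated = 306 − 304.1 = 1.9 mOsm/kg

1.9 mOsm/kg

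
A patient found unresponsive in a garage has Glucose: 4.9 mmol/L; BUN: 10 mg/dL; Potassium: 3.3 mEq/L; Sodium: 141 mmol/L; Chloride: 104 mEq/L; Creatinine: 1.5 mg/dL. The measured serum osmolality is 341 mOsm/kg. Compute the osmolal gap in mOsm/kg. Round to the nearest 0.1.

Calculated osmolality = 2·Na + glucose + BUN/2.8
= 2·141 + 4.9 + 10/2.8
= 282 + 4.90 + 3.57
= 290.47 mOsm/kg ≈ 290.5 mOsm/kg
Osmolar gap = measured − calculated = 341 − 290.5 = 50.5 mOsm/kg

50.5 mOsm/kg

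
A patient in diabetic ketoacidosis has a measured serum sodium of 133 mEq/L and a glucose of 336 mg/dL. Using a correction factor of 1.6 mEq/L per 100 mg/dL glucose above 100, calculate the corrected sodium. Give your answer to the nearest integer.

137 mEq/L

Corrected Na = measured Na + 1.6 · (glucose − 100)/100
= 133 + 1.6 · (336 − 100)/100
= 133 + 3.8
= 136.8 mEq/L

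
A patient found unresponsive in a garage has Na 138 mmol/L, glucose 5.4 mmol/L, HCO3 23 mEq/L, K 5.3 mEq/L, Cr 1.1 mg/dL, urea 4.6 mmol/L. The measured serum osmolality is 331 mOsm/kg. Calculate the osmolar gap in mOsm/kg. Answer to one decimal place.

Calculated osmolality = 2·Na + glucose + urea
= 2·138 + 5.4 + 4.6
= 276 + 5.40 + 4.60
= 286 mOsm/kg ≈ 286.0 mOsm/kg
Osmolar gap = measured − calculated = 331 − 286.0 = 45.0 mOsm/kg

45.0 mOsm/kg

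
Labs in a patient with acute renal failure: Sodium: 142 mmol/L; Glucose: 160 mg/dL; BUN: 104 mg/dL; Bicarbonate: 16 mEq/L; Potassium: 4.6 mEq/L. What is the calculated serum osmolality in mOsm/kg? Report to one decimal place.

330.0 mOsm/kg

Calculated osmolality = 2·Na + glucose/18 + BUN/2.8
= 2·142 + 160/18 + 104/2.8
= 284 + 8.89 + 37.14
= 330.03 mOsm/kg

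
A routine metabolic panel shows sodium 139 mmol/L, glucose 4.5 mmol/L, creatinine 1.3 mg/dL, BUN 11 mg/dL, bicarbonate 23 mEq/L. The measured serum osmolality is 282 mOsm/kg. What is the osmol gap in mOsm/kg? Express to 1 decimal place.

-4.4 mOsm/kg

Calculated osmolality = 2·Na + glucose + BUN/2.8
= 2·139 + 4.5 + 11/2.8
= 278 + 4.50 + 3.93
= 286.43 mOsm/kg ≈ 286.4 mOsm/kg
Osmolar gap = measured − calculated = 282 − 286.4 = -4.4 mOsm/kg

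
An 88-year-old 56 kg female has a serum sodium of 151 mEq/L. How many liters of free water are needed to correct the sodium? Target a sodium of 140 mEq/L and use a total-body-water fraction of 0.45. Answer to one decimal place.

TBW = 0.45 · 56 = 25.2 L
Free water deficit = TBW · (Na/140 − 1)
= 25.2 · (151/140 − 1)
= 25.2 · 0.0786
= 1.98 L

2.0 L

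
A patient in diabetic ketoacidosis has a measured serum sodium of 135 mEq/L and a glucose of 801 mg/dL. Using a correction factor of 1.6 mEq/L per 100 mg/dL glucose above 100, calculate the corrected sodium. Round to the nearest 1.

146 mEq/L

Corrected Na = measured Na + 1.6 · (glucose − 100)/100
= 135 + 1.6 · (801 − 100)/100
= 135 + 11.2
= 146.2 mEq/L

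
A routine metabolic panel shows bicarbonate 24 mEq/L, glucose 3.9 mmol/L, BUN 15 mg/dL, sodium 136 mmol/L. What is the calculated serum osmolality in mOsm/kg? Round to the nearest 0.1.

281.3 mOsm/kg

Calculated osmolality = 2·Na + glucose + BUN/2.8
= 2·136 + 3.9 + 15/2.8
= 272 + 3.90 + 5.36
= 281.26 mOsm/kg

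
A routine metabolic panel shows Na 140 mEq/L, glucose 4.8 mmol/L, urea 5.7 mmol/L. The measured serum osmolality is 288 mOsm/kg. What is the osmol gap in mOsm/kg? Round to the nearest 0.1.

-2.5 mOsm/kg

Calculated osmolality = 2·Na + glucose + urea
= 2·140 + 4.8 + 5.7
= 280 + 4.80 + 5.70
= 290.5 mOsm/kg ≈ 290.5 mOsm/kg
Osmolar gap = measured − calculated = 288 − 290.5 = -2.5 mOsm/kg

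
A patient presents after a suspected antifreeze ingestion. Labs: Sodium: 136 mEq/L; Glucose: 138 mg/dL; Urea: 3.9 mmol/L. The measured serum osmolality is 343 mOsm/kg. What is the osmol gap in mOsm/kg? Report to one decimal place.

Calculated osmolality = 2·Na + glucose/18 + urea
= 2·136 + 138/18 + 3.9
= 272 + 7.67 + 3.90
= 283.57 mOsm/kg ≈ 283.6 mOsm/kg
Osmolar gap = measured − calculated = 343 − 283.6 = 59.4 mOsm/kg

59.4 mOsm/kg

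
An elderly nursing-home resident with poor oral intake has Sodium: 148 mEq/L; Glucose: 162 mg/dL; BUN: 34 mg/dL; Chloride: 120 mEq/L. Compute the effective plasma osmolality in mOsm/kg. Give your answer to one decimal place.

Effective osmolality excludes urea (freely permeant across cell membranes):
2·Na + glucose/18
= 2·148 + 162/18
= 296 + 9
= 305 mOsm/kg

305.0 mOsm/kg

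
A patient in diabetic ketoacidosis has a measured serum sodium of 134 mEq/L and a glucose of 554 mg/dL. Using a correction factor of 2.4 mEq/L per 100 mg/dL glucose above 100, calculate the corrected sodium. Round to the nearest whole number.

Corrected Na = measured Na + 2.4 · (glucose − 100)/100
= 134 + 2.4 · (554 − 100)/100
= 134 + 10.9
= 144.9 mEq/L

145 mEq/L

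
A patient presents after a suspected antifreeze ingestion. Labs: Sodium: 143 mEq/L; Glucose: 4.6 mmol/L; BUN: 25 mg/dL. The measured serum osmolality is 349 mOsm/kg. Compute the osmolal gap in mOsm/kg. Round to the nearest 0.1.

Calculated osmolality = 2·Na + glucose + BUN/2.8
= 2·143 + 4.6 + 25/2.8
= 286 + 4.60 + 8.93
= 299.53 mOsm/kg ≈ 299.5 mOsm/kg
Osmolar gap = measured − calculated = 349 − 299.5 = 49.5 mOsm/kg

49.5 mOsm/kg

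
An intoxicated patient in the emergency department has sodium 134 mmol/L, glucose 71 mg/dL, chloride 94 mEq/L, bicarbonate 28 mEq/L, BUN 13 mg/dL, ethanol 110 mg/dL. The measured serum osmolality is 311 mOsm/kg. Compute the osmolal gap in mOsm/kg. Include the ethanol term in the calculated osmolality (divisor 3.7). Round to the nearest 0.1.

4.7 mOsm/kg

Calculated osmolality = 2·Na + glucose/18 + BUN/2.8 + ethanol/3.7
= 2·134 + 71/18 + 13/2.8 + 110/3.7
= 268 + 3.94 + 4.64 + 29.73
= 306.31 mOsm/kg ≈ 306.3 mOsm/kg
Osmolar gap = measured − calculated = 311 − 306.3 = 4.7 mOsm/kg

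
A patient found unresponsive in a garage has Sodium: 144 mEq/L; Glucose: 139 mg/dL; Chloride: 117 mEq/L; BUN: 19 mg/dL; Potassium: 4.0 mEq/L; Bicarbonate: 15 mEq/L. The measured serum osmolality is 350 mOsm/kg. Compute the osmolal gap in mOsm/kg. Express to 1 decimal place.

47.5 mOsm/kg

Calculated osmolality = 2·Na + glucose/18 + BUN/2.8
= 2·144 + 139/18 + 19/2.8
= 288 + 7.72 + 6.79
= 302.51 mOsm/kg ≈ 302.5 mOsm/kg
Osmolar gap = measured − calculated = 350 − 302.5 = 47.5 mOsm/kg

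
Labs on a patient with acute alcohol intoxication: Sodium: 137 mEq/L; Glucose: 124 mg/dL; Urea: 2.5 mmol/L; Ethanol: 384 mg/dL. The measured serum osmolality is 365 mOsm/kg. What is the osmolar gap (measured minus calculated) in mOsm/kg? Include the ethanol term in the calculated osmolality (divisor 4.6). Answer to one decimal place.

-1.9 mOsm/kg

Calculated osmolality = 2·Na + glucose/18 + urea + ethanol/4.6
= 2·137 + 124/18 + 2.5 + 384/4.6
= 274 + 6.89 + 2.50 + 83.48
= 366.87 mOsm/kg ≈ 366.9 mOsm/kg
Osmolar gap = measured − calculated = 365 − 366.9 = -1.9 mOsm/kg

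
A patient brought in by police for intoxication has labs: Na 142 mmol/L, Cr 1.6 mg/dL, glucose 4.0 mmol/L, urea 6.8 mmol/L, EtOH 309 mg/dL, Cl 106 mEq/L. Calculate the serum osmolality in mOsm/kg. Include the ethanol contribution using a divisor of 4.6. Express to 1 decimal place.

Calculated osmolality = 2·Na + glucose + urea + ethanol/4.6
= 2·142 + 4 + 6.8 + 309/4.6
= 284 + 4 + 6.80 + 67.17
= 361.97 mOsm/kg

362.0 mOsm/kg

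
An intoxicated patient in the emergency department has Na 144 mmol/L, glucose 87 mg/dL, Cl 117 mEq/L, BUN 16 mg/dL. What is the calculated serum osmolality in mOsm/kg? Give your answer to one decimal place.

298.5 mOsm/kg

Calculated osmolality = 2·Na + glucose/18 + BUN/2.8
= 2·144 + 87/18 + 16/2.8
= 288 + 4.83 + 5.71
= 298.54 mOsm/kg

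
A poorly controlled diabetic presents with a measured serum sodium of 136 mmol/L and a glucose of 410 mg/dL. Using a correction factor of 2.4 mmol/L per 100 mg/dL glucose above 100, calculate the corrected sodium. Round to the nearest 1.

143 mmol/L

Corrected Na = measured Na + 2.4 · (glucose − 100)/100
= 136 + 2.4 · (410 − 100)/100
= 136 + 7.4
= 143.4 mmol/L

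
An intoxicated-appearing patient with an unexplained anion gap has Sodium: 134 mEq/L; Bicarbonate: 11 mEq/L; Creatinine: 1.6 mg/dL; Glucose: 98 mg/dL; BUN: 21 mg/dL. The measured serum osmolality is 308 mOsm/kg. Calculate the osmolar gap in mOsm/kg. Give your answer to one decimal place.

Calculated osmolality = 2·Na + glucose/18 + BUN/2.8
= 2·134 + 98/18 + 21/2.8
= 268 + 5.44 + 7.50
= 280.94 mOsm/kg ≈ 280.9 mOsm/kg
Osmolar gap = measured − calculated = 308 − 280.9 = 27.1 mOsm/kg

27.1 mOsm/kg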